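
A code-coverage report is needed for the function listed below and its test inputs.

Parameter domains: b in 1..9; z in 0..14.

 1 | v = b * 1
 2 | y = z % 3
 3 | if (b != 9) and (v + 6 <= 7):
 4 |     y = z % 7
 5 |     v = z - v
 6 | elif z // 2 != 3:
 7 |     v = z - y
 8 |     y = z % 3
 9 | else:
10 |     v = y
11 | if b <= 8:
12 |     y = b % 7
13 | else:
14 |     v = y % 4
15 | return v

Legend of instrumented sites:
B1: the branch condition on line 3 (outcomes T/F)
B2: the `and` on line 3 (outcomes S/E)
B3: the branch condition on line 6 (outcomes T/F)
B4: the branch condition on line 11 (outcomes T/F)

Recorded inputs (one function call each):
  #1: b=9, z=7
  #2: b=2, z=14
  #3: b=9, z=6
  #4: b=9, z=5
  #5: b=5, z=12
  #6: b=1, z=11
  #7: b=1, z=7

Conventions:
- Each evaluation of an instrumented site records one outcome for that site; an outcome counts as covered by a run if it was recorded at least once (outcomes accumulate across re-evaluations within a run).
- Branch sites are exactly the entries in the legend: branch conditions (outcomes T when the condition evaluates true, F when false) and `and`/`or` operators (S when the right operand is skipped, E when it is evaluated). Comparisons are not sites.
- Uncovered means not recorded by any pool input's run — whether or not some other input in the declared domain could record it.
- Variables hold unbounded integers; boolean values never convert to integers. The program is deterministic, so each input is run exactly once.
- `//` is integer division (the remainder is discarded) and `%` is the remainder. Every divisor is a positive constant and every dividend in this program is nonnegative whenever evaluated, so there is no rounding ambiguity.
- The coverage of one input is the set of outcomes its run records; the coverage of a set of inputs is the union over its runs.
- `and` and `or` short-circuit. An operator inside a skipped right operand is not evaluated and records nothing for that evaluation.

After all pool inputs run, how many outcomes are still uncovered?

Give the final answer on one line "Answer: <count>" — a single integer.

test 1 (b=9, z=7) fires B2->S, B1->F, B3->F, B4->F; hits B1=F, B2=S, B3=F, B4=F
test 2 (b=2, z=14) fires B2->E, B1->F, B3->T, B4->T; hits B1=F, B2=E, B3=T, B4=T
test 3 (b=9, z=6) fires B2->S, B1->F, B3->F, B4->F; hits B1=F, B2=S, B3=F, B4=F
test 4 (b=9, z=5) fires B2->S, B1->F, B3->T, B4->F; hits B1=F, B2=S, B3=T, B4=F
test 5 (b=5, z=12) fires B2->E, B1->F, B3->T, B4->T; hits B1=F, B2=E, B3=T, B4=T
test 6 (b=1, z=11) fires B2->E, B1->T, B4->T; hits B1=T, B2=E, B4=T
test 7 (b=1, z=7) fires B2->E, B1->T, B4->T; hits B1=T, B2=E, B4=T
union over the pool: B1=T, B1=F, B2=S, B2=E, B3=T, B3=F, B4=T, B4=F
uncovered (0 of 8): none

Answer: 0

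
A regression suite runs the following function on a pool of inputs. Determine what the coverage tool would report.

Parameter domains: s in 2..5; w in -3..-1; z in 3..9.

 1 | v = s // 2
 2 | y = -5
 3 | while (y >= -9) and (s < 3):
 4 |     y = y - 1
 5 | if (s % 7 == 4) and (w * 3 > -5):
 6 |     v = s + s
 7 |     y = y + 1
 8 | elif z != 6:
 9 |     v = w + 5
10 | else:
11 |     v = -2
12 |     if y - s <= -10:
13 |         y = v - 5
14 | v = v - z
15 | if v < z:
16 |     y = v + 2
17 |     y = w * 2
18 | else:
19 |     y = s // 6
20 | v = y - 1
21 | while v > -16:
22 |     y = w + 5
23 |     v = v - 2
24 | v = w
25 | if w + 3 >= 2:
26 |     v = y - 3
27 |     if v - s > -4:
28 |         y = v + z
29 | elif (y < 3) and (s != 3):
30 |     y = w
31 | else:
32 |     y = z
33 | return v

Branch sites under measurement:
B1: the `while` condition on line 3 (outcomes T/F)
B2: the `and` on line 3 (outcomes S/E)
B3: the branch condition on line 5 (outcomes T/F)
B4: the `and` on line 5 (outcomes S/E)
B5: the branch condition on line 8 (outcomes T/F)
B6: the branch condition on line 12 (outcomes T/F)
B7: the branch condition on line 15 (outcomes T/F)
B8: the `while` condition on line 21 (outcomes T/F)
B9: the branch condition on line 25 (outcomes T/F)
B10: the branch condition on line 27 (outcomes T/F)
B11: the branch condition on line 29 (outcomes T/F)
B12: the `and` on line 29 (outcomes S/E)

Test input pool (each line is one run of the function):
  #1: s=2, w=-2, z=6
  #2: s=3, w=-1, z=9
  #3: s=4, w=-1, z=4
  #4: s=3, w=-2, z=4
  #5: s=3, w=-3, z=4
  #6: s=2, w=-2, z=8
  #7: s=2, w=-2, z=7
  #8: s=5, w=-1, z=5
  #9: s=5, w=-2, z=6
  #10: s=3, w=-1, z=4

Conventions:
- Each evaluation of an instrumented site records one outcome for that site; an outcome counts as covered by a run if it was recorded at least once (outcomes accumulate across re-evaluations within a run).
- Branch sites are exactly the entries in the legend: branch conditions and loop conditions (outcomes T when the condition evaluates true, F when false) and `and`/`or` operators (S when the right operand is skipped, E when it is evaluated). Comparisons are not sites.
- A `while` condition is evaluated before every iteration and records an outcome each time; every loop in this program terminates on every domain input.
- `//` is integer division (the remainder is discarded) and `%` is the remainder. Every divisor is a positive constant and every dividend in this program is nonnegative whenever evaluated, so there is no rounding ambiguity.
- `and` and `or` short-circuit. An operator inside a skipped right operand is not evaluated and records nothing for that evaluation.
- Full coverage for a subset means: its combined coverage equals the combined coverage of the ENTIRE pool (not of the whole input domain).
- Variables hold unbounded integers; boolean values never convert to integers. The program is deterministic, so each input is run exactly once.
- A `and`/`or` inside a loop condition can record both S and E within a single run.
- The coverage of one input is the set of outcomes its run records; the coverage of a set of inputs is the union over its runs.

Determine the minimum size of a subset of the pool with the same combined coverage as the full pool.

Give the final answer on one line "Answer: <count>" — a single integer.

run #1 (s=2, w=-2, z=6) records B1=T, B1=F, B2=S, B2=E, B3=F, B4=S, B5=F, B6=T, B7=T, B8=T, B8=F, B9=F, B11=F, B12=S
run #2 (s=3, w=-1, z=9) records B1=F, B2=E, B3=F, B4=S, B5=T, B7=T, B8=T, B8=F, B9=T, B10=T
run #3 (s=4, w=-1, z=4) records B1=F, B2=E, B3=T, B4=E, B7=F, B8=T, B8=F, B9=T, B10=T
run #4 (s=3, w=-2, z=4) records B1=F, B2=E, B3=F, B4=S, B5=T, B7=T, B8=T, B8=F, B9=F, B11=F, B12=S
run #5 (s=3, w=-3, z=4) records B1=F, B2=E, B3=F, B4=S, B5=T, B7=T, B8=T, B8=F, B9=F, B11=F, B12=E
run #6 (s=2, w=-2, z=8) records B1=T, B1=F, B2=S, B2=E, B3=F, B4=S, B5=T, B7=T, B8=T, B8=F, B9=F, B11=F, B12=S
run #7 (s=2, w=-2, z=7) records B1=T, B1=F, B2=S, B2=E, B3=F, B4=S, B5=T, B7=T, B8=T, B8=F, B9=F, B11=F, B12=S
run #8 (s=5, w=-1, z=5) records B1=F, B2=E, B3=F, B4=S, B5=T, B7=T, B8=T, B8=F, B9=T, B10=F
run #9 (s=5, w=-2, z=6) records B1=F, B2=E, B3=F, B4=S, B5=F, B6=T, B7=T, B8=T, B8=F, B9=F, B11=F, B12=S
run #10 (s=3, w=-1, z=4) records B1=F, B2=E, B3=F, B4=S, B5=T, B7=T, B8=T, B8=F, B9=T, B10=T
together the pool reaches 22 outcomes: B1=T, B1=F, B2=S, B2=E, B3=T, B3=F, B4=S, B4=E, B5=T, B5=F, B6=T, B7=T, B7=F, B8=T, B8=F, B9=T, B9=F, B10=T, B10=F, B11=F, B12=S, B12=E
every size-1 subset falls short of the 22 outcomes (best: 14/22)
every size-2 subset falls short of the 22 outcomes (best: 19/22)
every size-3 subset falls short of the 22 outcomes (best: 21/22)
inputs {1, 3, 5, 8} (size 4) cover everything; no size-4 subset with a lexicographically smaller index list covers all 22

Answer: 4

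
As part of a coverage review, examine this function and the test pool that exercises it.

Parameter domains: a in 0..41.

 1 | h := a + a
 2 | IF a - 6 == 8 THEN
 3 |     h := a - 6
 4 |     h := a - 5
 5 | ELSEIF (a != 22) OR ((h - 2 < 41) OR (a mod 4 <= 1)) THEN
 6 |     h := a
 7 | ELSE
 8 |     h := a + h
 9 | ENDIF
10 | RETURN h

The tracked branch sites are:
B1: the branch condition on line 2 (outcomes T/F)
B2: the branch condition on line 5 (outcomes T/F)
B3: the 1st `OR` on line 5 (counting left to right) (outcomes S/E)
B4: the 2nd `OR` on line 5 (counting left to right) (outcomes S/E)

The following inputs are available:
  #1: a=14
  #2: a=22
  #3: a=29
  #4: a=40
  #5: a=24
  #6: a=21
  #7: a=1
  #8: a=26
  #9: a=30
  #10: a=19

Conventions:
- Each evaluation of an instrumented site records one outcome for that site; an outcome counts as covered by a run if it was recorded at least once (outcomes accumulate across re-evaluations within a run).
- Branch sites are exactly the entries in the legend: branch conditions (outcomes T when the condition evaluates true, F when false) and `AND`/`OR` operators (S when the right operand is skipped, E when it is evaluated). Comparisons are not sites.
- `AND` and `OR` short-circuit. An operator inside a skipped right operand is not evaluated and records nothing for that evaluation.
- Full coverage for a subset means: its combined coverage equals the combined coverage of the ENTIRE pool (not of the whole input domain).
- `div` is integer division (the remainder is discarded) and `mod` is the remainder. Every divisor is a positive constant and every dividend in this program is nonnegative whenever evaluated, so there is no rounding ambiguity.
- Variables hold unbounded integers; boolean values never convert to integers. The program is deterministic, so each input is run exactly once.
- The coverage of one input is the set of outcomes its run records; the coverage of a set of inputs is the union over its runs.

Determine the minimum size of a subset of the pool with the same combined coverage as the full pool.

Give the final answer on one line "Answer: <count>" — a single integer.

test 1 (a=14) hits B1=T
test 2 (a=22) hits B1=F, B2=F, B3=E, B4=E
test 3 (a=29) hits B1=F, B2=T, B3=S
test 4 (a=40) hits B1=F, B2=T, B3=S
test 5 (a=24) hits B1=F, B2=T, B3=S
test 6 (a=21) hits B1=F, B2=T, B3=S
test 7 (a=1) hits B1=F, B2=T, B3=S
test 8 (a=26) hits B1=F, B2=T, B3=S
test 9 (a=30) hits B1=F, B2=T, B3=S
test 10 (a=19) hits B1=F, B2=T, B3=S
together the pool reaches 7 outcomes: B1=T, B1=F, B2=T, B2=F, B3=S, B3=E, B4=E
no size-1 subset reaches all 7 outcomes (best union: 4/7)
no size-2 subset reaches all 7 outcomes (best union: 6/7)
inputs {1, 2, 3} (size 3) cover everything; no size-3 subset with a lexicographically smaller index list covers all 7

Answer: 3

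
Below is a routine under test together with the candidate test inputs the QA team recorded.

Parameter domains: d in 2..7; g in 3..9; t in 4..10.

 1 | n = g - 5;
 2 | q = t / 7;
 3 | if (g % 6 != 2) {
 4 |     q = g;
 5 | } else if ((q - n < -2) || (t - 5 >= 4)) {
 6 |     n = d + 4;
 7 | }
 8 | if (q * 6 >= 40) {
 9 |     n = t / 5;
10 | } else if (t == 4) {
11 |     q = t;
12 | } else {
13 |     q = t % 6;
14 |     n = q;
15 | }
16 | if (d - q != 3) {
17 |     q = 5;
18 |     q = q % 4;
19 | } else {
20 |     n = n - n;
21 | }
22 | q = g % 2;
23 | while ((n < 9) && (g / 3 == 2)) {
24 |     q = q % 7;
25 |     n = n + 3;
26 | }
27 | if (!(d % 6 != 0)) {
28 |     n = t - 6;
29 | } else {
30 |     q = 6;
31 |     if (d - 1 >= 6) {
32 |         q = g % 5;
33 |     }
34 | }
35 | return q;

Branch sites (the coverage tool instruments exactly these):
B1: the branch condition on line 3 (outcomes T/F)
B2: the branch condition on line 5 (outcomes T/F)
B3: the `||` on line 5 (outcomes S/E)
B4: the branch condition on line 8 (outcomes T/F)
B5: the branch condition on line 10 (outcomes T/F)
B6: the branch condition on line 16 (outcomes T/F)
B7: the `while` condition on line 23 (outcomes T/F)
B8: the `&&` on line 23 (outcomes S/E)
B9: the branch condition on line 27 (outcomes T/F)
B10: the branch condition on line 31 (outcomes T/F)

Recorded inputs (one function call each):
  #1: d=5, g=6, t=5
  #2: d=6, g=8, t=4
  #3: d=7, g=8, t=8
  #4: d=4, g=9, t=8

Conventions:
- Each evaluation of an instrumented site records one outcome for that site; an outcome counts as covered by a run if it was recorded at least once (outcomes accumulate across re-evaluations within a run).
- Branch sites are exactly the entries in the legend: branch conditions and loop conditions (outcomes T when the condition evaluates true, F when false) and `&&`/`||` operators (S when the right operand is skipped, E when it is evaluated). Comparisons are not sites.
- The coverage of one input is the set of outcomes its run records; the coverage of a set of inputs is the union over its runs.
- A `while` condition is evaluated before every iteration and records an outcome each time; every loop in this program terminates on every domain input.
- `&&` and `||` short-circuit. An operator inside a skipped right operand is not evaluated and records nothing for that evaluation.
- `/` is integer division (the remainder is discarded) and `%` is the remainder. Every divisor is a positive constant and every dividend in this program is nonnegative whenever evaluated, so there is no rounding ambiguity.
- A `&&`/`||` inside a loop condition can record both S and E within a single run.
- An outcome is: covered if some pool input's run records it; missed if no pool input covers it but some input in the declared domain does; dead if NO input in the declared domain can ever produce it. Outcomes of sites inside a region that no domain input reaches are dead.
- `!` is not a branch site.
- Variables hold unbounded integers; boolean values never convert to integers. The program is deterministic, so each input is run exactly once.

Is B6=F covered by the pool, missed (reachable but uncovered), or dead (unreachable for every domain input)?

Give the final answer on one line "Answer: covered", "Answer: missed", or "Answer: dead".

no pool input records B6=F
but domain input (d=3, g=3, t=6) does record it -> reachable, so missed

Answer: missed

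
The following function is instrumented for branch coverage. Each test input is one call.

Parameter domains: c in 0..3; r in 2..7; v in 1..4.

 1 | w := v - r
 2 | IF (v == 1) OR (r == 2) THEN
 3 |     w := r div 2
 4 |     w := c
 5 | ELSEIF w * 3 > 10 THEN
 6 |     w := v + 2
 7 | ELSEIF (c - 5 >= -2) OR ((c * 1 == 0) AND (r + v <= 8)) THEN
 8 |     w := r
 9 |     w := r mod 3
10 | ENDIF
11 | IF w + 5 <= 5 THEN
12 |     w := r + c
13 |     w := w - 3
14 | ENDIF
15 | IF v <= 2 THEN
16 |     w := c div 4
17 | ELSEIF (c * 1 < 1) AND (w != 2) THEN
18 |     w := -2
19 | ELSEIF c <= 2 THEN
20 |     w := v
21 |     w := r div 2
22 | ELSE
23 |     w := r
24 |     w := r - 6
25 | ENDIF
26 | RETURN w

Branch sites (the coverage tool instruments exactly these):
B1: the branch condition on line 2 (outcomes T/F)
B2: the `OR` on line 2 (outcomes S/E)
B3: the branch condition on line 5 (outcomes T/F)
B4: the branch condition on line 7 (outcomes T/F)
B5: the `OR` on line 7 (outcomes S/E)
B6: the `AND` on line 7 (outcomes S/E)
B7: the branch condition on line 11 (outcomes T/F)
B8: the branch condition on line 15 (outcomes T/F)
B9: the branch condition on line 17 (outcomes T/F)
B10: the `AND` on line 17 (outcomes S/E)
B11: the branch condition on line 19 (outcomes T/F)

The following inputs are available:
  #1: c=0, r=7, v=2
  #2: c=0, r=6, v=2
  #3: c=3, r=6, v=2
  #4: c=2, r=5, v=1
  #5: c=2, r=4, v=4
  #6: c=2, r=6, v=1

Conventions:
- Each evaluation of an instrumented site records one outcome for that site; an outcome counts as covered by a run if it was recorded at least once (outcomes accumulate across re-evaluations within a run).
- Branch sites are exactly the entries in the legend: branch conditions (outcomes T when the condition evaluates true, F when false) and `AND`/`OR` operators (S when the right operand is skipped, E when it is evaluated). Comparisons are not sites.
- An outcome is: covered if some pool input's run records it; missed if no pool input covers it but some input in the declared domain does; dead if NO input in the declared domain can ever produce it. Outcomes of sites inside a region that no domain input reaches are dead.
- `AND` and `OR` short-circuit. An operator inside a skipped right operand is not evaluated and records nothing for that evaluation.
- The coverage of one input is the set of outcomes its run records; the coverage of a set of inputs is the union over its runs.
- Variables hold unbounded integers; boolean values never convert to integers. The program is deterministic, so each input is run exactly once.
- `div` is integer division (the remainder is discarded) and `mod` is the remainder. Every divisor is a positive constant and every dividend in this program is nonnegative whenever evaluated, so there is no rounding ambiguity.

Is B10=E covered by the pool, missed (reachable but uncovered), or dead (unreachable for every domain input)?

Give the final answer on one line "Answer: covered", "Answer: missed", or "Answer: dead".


no pool input records B10=E
but domain input (c=0, r=2, v=3) does record it -> reachable, so missed
Answer: missed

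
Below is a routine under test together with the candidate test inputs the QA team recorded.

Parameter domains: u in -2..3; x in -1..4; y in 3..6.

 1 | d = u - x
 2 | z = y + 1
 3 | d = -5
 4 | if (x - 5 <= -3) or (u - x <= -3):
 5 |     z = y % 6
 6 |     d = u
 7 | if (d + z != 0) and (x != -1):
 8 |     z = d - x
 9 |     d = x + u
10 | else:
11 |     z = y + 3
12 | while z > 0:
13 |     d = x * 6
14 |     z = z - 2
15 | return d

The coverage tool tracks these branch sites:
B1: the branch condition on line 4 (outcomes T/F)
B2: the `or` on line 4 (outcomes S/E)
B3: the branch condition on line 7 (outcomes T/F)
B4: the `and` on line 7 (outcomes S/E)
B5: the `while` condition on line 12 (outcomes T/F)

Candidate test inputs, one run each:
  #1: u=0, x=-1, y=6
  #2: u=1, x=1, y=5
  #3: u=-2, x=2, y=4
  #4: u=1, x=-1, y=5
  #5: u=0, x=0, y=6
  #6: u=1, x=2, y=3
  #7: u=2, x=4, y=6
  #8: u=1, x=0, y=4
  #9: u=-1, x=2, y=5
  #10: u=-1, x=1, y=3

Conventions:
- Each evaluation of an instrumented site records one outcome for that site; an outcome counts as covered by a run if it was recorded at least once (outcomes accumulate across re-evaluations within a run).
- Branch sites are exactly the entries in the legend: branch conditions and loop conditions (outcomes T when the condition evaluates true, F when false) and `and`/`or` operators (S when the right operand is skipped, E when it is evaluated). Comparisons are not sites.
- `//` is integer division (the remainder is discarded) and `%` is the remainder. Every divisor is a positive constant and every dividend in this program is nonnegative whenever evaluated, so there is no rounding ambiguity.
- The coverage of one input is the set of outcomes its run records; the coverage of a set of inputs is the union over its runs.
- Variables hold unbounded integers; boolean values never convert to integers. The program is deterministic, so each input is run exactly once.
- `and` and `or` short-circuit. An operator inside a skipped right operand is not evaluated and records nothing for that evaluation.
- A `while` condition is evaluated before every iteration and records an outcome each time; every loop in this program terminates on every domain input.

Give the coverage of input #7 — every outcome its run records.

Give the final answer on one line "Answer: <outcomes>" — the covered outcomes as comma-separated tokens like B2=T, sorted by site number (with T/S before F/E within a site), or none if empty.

Tracing the run of input #7 (u=2, x=4, y=6):
  B2->E, B1->F, B4->E, B3->T, B5->F
as a set, this run covers: B1=F, B2=E, B3=T, B4=E, B5=F

Answer: B1=F, B2=E, B3=T, B4=E, B5=F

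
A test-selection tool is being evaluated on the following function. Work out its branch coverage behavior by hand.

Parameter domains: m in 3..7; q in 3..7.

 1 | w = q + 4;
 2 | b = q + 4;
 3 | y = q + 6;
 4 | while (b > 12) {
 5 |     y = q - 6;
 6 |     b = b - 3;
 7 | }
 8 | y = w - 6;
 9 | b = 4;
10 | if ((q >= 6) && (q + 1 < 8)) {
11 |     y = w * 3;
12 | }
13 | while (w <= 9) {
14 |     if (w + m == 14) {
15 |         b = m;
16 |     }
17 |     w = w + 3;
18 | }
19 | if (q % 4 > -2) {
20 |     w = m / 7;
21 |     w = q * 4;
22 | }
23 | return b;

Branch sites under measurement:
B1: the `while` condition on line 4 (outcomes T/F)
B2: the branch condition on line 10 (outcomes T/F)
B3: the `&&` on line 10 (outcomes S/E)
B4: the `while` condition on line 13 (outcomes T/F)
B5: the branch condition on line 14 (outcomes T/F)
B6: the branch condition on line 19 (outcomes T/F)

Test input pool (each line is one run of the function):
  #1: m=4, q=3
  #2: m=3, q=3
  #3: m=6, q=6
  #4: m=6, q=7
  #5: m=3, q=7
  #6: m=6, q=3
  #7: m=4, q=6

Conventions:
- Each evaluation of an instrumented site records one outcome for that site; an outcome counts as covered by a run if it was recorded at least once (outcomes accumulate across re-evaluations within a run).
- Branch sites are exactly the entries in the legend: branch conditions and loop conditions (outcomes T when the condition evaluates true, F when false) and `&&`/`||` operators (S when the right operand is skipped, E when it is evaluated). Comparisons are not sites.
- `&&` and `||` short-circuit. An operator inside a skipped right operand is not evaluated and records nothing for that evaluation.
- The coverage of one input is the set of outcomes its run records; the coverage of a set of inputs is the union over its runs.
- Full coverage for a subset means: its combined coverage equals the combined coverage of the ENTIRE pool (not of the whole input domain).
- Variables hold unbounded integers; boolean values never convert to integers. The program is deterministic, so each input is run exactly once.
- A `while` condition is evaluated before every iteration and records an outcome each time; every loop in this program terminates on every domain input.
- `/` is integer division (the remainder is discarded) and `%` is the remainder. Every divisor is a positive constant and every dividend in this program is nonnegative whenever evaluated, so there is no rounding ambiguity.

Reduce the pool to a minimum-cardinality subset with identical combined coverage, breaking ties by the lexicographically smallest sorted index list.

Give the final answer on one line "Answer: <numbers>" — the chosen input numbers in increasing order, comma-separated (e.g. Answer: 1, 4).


test 1 (m=4, q=3) hits B1=F, B2=F, B3=S, B4=T, B4=F, B5=F, B6=T
test 2 (m=3, q=3) hits B1=F, B2=F, B3=S, B4=T, B4=F, B5=F, B6=T
test 3 (m=6, q=6) hits B1=F, B2=T, B3=E, B4=F, B6=T
test 4 (m=6, q=7) hits B1=F, B2=F, B3=E, B4=F, B6=T
test 5 (m=3, q=7) hits B1=F, B2=F, B3=E, B4=F, B6=T
test 6 (m=6, q=3) hits B1=F, B2=F, B3=S, B4=T, B4=F, B5=F, B6=T
test 7 (m=4, q=6) hits B1=F, B2=T, B3=E, B4=F, B6=T
the full pool covers 9 outcomes: B1=F, B2=T, B2=F, B3=S, B3=E, B4=T, B4=F, B5=F, B6=T
no size-1 subset reaches all 9 outcomes (best union: 7/9)
inputs {1, 3} (size 2) cover everything; no size-2 subset with a lexicographically smaller index list covers all 9
Answer: 1, 3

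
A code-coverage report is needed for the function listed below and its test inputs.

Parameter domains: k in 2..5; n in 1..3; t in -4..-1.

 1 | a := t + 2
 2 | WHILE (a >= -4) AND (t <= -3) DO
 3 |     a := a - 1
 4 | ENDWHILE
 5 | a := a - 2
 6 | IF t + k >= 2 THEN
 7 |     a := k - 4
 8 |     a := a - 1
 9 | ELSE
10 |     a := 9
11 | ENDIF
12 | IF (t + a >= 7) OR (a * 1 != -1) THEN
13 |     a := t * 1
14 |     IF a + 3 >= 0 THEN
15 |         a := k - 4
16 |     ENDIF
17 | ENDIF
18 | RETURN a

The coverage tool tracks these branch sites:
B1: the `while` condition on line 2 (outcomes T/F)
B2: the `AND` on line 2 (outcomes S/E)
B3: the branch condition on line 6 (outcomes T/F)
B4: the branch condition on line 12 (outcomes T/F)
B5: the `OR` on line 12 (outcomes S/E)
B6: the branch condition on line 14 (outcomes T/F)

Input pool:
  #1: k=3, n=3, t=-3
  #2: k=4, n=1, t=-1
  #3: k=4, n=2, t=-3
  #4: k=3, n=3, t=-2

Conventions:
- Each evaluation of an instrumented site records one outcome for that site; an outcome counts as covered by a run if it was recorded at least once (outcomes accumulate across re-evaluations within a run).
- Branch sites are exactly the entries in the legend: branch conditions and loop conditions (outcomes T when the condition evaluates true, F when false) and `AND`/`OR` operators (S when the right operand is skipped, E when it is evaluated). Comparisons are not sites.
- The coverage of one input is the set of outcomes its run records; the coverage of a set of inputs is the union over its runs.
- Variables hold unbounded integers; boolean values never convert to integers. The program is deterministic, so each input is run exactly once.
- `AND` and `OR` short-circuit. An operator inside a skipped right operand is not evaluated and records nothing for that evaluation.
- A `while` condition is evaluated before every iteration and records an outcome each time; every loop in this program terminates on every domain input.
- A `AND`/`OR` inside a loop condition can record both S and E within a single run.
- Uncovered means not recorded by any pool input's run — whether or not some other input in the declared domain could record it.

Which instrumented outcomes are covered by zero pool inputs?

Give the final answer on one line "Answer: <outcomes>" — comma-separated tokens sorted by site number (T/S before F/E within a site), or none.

#1 (k=3, n=3, t=-3) -> B2->E, B1->T, B2->E, B1->T, B2->E, B1->T, B2->E, B1->T, B2->S, B1->F, B3->F, B5->E, B4->T, B6->T; covered: B1=T, B1=F, B2=S, B2=E, B3=F, B4=T, B5=E, B6=T
#2 (k=4, n=1, t=-1) -> B2->E, B1->F, B3->T, B5->E, B4->F; covered: B1=F, B2=E, B3=T, B4=F, B5=E
#3 (k=4, n=2, t=-3) -> B2->E, B1->T, B2->E, B1->T, B2->E, B1->T, B2->E, B1->T, B2->S, B1->F, B3->F, B5->E, B4->T, B6->T; covered: B1=T, B1=F, B2=S, B2=E, B3=F, B4=T, B5=E, B6=T
#4 (k=3, n=3, t=-2) -> B2->E, B1->F, B3->F, B5->S, B4->T, B6->T; covered: B1=F, B2=E, B3=F, B4=T, B5=S, B6=T
union over the pool: B1=T, B1=F, B2=S, B2=E, B3=T, B3=F, B4=T, B4=F, B5=S, B5=E, B6=T
uncovered (1 of 12): B6=F

Answer: B6=F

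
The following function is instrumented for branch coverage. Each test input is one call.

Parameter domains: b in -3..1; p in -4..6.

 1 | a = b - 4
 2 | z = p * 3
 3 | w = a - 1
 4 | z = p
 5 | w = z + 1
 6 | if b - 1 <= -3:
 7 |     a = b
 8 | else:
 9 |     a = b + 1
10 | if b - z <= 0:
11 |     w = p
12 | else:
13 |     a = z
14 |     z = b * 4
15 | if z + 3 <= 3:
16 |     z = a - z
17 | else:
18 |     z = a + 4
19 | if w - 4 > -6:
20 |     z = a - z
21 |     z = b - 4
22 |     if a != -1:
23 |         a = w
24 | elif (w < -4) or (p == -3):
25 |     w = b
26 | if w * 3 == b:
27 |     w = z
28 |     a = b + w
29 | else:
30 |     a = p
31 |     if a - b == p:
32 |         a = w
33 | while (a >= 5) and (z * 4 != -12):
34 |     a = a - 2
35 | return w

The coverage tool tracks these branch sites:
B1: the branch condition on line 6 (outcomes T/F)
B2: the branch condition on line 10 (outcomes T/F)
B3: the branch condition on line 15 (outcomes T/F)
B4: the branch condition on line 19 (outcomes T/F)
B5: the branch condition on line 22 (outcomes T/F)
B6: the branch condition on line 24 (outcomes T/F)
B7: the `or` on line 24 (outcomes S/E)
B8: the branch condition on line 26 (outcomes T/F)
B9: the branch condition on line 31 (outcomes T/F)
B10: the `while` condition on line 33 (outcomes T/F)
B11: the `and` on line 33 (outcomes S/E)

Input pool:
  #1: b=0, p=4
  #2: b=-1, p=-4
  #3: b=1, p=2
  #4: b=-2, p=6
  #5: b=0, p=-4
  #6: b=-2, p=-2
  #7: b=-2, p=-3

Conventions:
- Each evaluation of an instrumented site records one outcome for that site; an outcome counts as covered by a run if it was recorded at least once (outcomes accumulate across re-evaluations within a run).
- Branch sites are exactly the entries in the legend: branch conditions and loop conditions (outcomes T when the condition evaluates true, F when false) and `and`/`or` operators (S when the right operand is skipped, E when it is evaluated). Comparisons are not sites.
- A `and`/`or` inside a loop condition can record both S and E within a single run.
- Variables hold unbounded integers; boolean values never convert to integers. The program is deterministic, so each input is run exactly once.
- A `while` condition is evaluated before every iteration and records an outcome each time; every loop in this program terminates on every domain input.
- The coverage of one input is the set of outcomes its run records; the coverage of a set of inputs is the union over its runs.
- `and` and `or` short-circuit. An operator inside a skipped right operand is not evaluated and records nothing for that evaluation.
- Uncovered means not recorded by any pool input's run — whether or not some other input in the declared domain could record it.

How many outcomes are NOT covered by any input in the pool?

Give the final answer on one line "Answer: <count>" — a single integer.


test 1 (b=0, p=4) fires B1->F, B2->T, B3->F, B4->T, B5->T, B8->F, B9->T, B11->S, B10->F; hits B1=F, B2=T, B3=F, B4=T, B5=T, B8=F, B9=T, B10=F, B11=S
test 2 (b=-1, p=-4) fires B1->F, B2->F, B3->T, B4->F, B7->E, B6->F, B8->F, B9->F, B11->S, B10->F; hits B1=F, B2=F, B3=T, B4=F, B6=F, B7=E, B8=F, B9=F, B10=F, B11=S
test 3 (b=1, p=2) fires B1->F, B2->T, B3->F, B4->T, B5->T, B8->F, B9->F, B11->S, B10->F; hits B1=F, B2=T, B3=F, B4=T, B5=T, B8=F, B9=F, B10=F, B11=S
test 4 (b=-2, p=6) fires B1->T, B2->T, B3->F, B4->T, B5->T, B8->F, B9->F, B11->E, B10->T, B11->S, B10->F; hits B1=T, B2=T, B3=F, B4=T, B5=T, B8=F, B9=F, B10=T, B10=F, B11=S, B11=E
test 5 (b=0, p=-4) fires B1->F, B2->F, B3->T, B4->F, B7->E, B6->F, B8->F, B9->T, B11->S, B10->F; hits B1=F, B2=F, B3=T, B4=F, B6=F, B7=E, B8=F, B9=T, B10=F, B11=S
test 6 (b=-2, p=-2) fires B1->T, B2->T, B3->T, B4->F, B7->E, B6->F, B8->F, B9->F, B11->S, B10->F; hits B1=T, B2=T, B3=T, B4=F, B6=F, B7=E, B8=F, B9=F, B10=F, B11=S
test 7 (b=-2, p=-3) fires B1->T, B2->F, B3->T, B4->F, B7->E, B6->T, B8->F, B9->F, B11->S, B10->F; hits B1=T, B2=F, B3=T, B4=F, B6=T, B7=E, B8=F, B9=F, B10=F, B11=S
union over the pool: B1=T, B1=F, B2=T, B2=F, B3=T, B3=F, B4=T, B4=F, B5=T, B6=T, B6=F, B7=E, B8=F, B9=T, B9=F, B10=T, B10=F, B11=S, B11=E
uncovered (3 of 22): B5=F, B7=S, B8=T
Answer: 3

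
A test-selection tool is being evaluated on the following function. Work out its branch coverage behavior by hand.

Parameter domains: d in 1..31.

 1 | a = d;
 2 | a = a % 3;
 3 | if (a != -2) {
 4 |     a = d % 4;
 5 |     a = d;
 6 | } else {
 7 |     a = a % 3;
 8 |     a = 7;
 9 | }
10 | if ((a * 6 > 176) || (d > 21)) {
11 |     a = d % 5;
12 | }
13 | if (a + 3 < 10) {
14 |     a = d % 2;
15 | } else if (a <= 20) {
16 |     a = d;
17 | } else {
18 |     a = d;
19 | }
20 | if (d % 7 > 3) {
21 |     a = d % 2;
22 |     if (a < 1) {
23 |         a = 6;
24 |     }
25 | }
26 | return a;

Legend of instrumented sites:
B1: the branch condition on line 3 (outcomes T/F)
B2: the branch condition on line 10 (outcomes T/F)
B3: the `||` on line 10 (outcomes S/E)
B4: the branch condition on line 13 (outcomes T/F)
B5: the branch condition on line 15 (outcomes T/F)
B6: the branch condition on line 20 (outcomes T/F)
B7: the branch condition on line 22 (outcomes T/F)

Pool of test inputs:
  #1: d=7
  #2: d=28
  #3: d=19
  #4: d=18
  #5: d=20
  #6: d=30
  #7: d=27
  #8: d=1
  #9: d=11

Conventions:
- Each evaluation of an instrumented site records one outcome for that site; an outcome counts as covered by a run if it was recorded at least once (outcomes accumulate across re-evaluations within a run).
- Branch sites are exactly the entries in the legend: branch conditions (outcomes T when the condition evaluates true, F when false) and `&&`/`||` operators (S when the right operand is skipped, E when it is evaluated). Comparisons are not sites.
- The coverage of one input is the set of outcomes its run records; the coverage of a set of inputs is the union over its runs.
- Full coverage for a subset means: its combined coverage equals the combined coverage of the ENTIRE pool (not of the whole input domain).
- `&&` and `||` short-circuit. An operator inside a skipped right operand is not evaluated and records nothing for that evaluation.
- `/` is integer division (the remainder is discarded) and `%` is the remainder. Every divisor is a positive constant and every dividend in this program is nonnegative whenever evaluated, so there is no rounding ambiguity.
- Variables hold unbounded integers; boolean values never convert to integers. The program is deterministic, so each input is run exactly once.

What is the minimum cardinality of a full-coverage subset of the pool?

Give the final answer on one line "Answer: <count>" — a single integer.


test 1 (d=7) fires B1->T, B3->E, B2->F, B4->F, B5->T, B6->F; hits B1=T, B2=F, B3=E, B4=F, B5=T, B6=F
test 2 (d=28) fires B1->T, B3->E, B2->T, B4->T, B6->F; hits B1=T, B2=T, B3=E, B4=T, B6=F
test 3 (d=19) fires B1->T, B3->E, B2->F, B4->F, B5->T, B6->T, B7->F; hits B1=T, B2=F, B3=E, B4=F, B5=T, B6=T, B7=F
test 4 (d=18) fires B1->T, B3->E, B2->F, B4->F, B5->T, B6->T, B7->T; hits B1=T, B2=F, B3=E, B4=F, B5=T, B6=T, B7=T
test 5 (d=20) fires B1->T, B3->E, B2->F, B4->F, B5->T, B6->T, B7->T; hits B1=T, B2=F, B3=E, B4=F, B5=T, B6=T, B7=T
test 6 (d=30) fires B1->T, B3->S, B2->T, B4->T, B6->F; hits B1=T, B2=T, B3=S, B4=T, B6=F
test 7 (d=27) fires B1->T, B3->E, B2->T, B4->T, B6->T, B7->F; hits B1=T, B2=T, B3=E, B4=T, B6=T, B7=F
test 8 (d=1) fires B1->T, B3->E, B2->F, B4->T, B6->F; hits B1=T, B2=F, B3=E, B4=T, B6=F
test 9 (d=11) fires B1->T, B3->E, B2->F, B4->F, B5->T, B6->T, B7->F; hits B1=T, B2=F, B3=E, B4=F, B5=T, B6=T, B7=F
the full pool covers 12 outcomes: B1=T, B2=T, B2=F, B3=S, B3=E, B4=T, B4=F, B5=T, B6=T, B6=F, B7=T, B7=F
no size-1 subset reaches all 12 outcomes (best union: 7/12)
no size-2 subset reaches all 12 outcomes (best union: 11/12)
the canonical winner is {3, 4, 6}: size 3, full 12-outcome coverage, earliest index list among size-3 covers
Answer: 3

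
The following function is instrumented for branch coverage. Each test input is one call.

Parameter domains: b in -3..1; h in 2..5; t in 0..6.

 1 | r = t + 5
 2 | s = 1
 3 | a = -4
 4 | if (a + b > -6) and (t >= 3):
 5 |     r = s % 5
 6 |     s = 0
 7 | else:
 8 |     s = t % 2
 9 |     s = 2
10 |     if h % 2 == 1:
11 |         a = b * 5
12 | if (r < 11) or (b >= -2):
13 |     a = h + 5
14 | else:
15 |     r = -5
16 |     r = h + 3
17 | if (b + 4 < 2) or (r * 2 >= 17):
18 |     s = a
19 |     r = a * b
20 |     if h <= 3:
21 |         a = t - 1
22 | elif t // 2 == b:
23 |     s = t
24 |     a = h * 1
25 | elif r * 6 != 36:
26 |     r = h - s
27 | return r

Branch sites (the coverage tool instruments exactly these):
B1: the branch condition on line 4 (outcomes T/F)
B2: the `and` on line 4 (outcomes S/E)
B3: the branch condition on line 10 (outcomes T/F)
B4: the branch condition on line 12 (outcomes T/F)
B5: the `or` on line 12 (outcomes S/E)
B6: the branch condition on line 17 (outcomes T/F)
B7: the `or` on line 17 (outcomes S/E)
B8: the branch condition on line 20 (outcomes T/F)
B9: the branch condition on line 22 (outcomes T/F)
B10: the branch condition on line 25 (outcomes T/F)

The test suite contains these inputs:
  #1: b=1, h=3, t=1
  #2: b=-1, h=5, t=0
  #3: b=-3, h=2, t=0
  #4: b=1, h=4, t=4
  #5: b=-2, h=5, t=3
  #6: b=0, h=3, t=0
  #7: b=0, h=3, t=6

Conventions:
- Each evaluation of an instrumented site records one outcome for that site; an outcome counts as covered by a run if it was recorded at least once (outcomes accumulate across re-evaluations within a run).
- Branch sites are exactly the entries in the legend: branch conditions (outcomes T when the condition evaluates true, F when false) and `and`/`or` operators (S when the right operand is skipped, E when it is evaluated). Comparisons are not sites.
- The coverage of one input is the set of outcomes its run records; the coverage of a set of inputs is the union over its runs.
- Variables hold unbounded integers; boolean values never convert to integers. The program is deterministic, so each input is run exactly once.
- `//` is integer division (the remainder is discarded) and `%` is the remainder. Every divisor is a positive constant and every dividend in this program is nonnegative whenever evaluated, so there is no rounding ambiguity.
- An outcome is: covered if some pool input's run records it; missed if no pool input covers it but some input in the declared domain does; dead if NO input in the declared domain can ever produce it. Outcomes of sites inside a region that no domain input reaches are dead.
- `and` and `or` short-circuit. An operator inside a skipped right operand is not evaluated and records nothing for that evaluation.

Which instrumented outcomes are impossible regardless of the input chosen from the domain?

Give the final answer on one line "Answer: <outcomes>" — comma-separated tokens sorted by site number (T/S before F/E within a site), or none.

sweeping the full domain (140 inputs) for each outcome:
  reachable outcomes have witnesses, e.g. B1=T (e.g. b=-1, h=2, t=3), B1=F (e.g. b=-3, h=2, t=0), B2=S (e.g. b=-3, h=2, t=0), B2=E (e.g. b=-1, h=2, t=0)

Answer: none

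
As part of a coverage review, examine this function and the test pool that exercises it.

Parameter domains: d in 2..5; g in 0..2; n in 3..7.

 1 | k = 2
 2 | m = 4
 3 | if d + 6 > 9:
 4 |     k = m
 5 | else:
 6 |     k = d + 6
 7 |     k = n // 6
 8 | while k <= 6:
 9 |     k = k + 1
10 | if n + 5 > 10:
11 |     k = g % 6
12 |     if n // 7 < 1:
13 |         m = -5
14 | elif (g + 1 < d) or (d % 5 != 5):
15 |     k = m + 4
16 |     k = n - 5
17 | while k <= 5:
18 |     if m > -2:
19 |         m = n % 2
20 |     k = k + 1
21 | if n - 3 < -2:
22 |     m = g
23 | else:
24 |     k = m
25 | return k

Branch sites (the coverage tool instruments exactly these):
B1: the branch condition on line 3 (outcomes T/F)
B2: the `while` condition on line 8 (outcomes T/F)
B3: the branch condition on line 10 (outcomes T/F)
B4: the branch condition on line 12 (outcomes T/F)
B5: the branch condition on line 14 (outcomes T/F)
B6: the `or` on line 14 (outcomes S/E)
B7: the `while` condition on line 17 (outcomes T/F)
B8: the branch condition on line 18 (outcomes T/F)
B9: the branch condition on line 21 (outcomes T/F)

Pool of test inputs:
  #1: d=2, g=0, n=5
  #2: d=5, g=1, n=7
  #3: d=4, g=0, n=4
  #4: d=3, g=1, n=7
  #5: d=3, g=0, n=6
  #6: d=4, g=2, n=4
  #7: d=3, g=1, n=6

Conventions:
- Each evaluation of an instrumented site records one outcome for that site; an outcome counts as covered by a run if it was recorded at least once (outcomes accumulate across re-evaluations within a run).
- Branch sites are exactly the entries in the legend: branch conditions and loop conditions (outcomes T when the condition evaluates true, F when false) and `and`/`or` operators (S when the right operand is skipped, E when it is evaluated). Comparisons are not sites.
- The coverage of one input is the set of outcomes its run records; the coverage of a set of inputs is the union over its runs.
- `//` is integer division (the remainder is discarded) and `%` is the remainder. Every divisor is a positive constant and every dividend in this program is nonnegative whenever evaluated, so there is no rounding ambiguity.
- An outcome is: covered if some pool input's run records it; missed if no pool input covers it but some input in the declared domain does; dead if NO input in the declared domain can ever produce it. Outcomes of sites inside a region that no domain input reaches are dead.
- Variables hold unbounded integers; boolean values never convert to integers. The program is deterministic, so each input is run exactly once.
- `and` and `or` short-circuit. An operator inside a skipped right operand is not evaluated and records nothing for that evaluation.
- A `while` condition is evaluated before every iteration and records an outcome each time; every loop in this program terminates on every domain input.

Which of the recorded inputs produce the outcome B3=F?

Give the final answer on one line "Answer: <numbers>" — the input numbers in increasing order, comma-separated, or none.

input #1 (d=2, g=0, n=5): hits B3=F
input #2 (d=5, g=1, n=7): never hits B3=F
input #3 (d=4, g=0, n=4): hits B3=F
input #4 (d=3, g=1, n=7): never hits B3=F
input #5 (d=3, g=0, n=6): never hits B3=F
input #6 (d=4, g=2, n=4): hits B3=F
input #7 (d=3, g=1, n=6): never hits B3=F

Answer: 1, 3, 6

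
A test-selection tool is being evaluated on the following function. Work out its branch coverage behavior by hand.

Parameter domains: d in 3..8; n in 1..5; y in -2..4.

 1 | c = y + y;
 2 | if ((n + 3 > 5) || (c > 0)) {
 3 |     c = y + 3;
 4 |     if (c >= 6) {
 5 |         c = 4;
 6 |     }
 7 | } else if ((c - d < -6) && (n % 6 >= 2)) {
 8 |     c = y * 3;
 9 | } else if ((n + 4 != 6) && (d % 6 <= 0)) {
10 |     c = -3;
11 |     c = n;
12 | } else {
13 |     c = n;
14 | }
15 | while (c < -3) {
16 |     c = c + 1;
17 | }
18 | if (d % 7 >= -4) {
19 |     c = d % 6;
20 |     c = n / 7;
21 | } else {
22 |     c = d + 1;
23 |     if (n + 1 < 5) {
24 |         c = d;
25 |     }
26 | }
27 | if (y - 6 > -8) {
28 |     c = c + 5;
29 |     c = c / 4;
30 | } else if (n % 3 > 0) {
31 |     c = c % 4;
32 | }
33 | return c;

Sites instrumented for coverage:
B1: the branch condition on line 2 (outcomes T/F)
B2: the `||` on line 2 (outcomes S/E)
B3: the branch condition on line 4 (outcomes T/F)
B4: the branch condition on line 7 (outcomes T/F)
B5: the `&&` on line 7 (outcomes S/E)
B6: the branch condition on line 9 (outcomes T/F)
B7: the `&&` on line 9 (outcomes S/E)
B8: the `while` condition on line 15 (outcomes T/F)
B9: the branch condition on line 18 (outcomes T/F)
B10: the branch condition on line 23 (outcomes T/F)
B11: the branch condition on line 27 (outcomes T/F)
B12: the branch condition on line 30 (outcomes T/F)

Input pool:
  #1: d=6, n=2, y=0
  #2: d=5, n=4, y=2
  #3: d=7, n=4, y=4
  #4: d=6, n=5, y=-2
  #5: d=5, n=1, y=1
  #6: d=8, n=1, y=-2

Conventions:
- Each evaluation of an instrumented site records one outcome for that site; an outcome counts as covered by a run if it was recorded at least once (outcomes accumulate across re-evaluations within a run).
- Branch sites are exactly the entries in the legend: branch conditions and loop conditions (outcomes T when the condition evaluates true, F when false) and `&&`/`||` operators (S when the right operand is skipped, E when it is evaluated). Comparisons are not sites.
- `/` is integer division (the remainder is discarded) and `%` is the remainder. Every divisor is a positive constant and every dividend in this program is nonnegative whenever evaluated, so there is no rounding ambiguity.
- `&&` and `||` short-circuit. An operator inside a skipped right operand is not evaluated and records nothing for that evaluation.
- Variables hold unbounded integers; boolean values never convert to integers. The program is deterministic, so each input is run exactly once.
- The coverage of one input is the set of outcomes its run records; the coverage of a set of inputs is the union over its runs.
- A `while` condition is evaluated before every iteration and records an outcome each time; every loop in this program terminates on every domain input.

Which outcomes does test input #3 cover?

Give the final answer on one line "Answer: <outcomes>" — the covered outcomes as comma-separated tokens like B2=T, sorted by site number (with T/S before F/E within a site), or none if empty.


Event log for input #3 (d=7, n=4, y=4):
  B2->S, B1->T, B3->T, B8->F, B9->T, B11->T
as a set, this run covers: B1=T, B2=S, B3=T, B8=F, B9=T, B11=T
Answer: B1=T, B2=S, B3=T, B8=F, B9=T, B11=T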